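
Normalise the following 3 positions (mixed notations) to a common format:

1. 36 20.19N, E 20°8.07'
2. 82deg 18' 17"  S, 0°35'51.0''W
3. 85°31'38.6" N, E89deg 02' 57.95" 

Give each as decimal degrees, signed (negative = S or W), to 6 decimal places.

1. 36.336500, 20.134500
2. -82.304722, -0.597500
3. 85.527389, 89.049431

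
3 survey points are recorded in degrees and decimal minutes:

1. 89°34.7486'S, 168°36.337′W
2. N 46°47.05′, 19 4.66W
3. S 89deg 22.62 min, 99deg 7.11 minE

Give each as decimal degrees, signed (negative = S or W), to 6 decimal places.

1. -89.579143, -168.605617
2. 46.784167, -19.077667
3. -89.377000, 99.118500

Point 1:
  Latitude: 34.7486′ = 0.579143°; total 89.5791433
  S → negative
  Lon: 36.337′ = 0.605617°; total 168.6056167
  W ⇒ negate
Point 2:
  Latitude: 46 + 47.05/60 = 46.7841667
  N ⇒ keep positive
  λ: 4.66′ = 0.077667°; total 19.0776667
  hemisphere W, so the sign is −
Point 3:
  Lat: 89 + 22.62/60 = 89.3770000
  hemisphere S, so the sign is −
  Longitude: 7.11′ = 0.118500°; total 99.1185000
  E → positive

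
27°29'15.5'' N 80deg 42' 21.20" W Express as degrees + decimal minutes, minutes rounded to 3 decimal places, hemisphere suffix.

φ: 29 + 15.5/60 = 29.25833′
Lon: seconds/60 = 0.35333; minutes = 42 + 0.35333 = 42.35333

27° 29.258′ N, 80° 42.353′ W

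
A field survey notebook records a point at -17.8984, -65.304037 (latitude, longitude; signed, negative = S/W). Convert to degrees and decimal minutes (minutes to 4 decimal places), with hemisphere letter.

Latitude is negative → S; |value| = 17.898400
Lat: minutes = (17.898400 − 17) × 60 = 53.904000
Longitude is negative → W; |value| = 65.304037
Lon: fractional part 0.304037 → 18.242220 minutes

17° 53.9040′ S, 65° 18.2422′ W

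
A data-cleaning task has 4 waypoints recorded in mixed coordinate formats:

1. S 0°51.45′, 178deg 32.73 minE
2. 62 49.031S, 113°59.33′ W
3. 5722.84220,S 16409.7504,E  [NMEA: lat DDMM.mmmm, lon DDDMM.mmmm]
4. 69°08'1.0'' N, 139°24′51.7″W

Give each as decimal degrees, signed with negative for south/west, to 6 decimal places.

1. -0.857500, 178.545500
2. -62.817183, -113.988833
3. -57.380703, 164.162507
4. 69.133611, -139.414361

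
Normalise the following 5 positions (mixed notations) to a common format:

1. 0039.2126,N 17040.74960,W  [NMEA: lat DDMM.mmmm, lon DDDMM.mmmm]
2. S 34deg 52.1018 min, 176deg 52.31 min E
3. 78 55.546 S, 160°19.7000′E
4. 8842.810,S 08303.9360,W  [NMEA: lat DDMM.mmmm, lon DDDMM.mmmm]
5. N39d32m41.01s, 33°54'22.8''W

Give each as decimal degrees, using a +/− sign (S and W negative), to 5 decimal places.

Point 1:
  Lat: degrees = first 2 digits = 0, minutes = 39.2126; 0 + 39.2126/60 = 0.653543
  N → positive
  Lon: degrees = first 3 digits = 170, minutes = 40.7496; 170 + 40.7496/60 = 170.679160
  W → negative
Point 2:
  φ: 34 + 52.1018/60 = 34.868363
  S → negative
  λ: 52.31′ = 0.871833°; total 176.871833
  E ⇒ keep positive
Point 3:
  Latitude: 55.546′ = 0.925767°; total 78.925767
  S → negative
  Lon: 160 + 19.7/60 = 160.328333
  E → positive
Point 4:
  Lat: degrees = first 2 digits = 88, minutes = 42.81; 88 + 42.81/60 = 88.713500
  hemisphere S, so the sign is −
  λ: split at 3 digits → 083° and 3.936′; 83 + 3.936/60 = 83.065600
  hemisphere W, so the sign is −
Point 5:
  φ: 39° + 32/60 + 41.01/3600 = 39 + 0.533333 + 0.011392 = 39.544725
  N ⇒ keep positive
  λ: 54′ + 22.8″ = 54.38000′; 33 + 54.38000/60 = 33.906333
  W → negative

1. 0.65354, -170.67916
2. -34.86836, 176.87183
3. -78.92577, 160.32833
4. -88.71350, -83.06560
5. 39.54473, -33.90633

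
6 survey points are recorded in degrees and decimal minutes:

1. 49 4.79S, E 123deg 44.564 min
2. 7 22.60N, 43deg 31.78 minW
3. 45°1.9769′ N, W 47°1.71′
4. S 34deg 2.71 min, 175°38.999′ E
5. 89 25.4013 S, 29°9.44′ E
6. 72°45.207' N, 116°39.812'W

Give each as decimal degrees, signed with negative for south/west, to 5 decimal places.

1. -49.07983, 123.74273
2. 7.37667, -43.52967
3. 45.03295, -47.02850
4. -34.04517, 175.64998
5. -89.42336, 29.15733
6. 72.75345, -116.66353

Point 1:
  Lat: 4.79′ = 0.079833°; total 49.079833
  S ⇒ negate
  λ: 44.564′ = 0.742733°; total 123.742733
  E ⇒ keep positive
Point 2:
  Lat: 22.6′ = 0.376667°; total 7.376667
  N → positive
  λ: 43 + 31.78/60 = 43.529667
  hemisphere W, so the sign is −
Point 3:
  Lat: 45 + 1.9769/60 = 45.032948
  N → positive
  Lon: 1.71′ = 0.028500°; total 47.028500
  W → negative
Point 4:
  Lat: 2.71′ = 0.045167°; total 34.045167
  hemisphere S, so the sign is −
  λ: 175 + 38.999/60 = 175.649983
  E → positive
Point 5:
  Lat: 89 + 25.4013/60 = 89.423355
  S → negative
  Lon: 29 + 9.44/60 = 29.157333
  E → positive
Point 6:
  Lat: 45.207′ = 0.753450°; total 72.753450
  N ⇒ keep positive
  Lon: 116 + 39.812/60 = 116.663533
  W ⇒ negate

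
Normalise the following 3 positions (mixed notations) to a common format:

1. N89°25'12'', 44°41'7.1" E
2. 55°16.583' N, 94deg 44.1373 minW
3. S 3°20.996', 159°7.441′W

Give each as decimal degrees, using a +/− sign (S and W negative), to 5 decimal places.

1. 89.42000, 44.68531
2. 55.27638, -94.73562
3. -3.34993, -159.12402

Point 1:
  Latitude: 89 + 25/60 + 12/3600 = 89.420000
  N → positive
  Longitude: 44° + 41/60 + 7.1/3600 = 44 + 0.683333 + 0.001972 = 44.685306
  E ⇒ keep positive
Point 2:
  Lat: 55 + 16.583/60 = 55.276383
  N → positive
  λ: 44.1373′ = 0.735622°; total 94.735622
  hemisphere W, so the sign is −
Point 3:
  Lat: 3 + 20.996/60 = 3.349933
  S ⇒ negate
  Longitude: 159 + 7.441/60 = 159.124017
  hemisphere W, so the sign is −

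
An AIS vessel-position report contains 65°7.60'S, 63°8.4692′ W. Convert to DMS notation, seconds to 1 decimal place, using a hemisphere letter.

Latitude: fractional minutes 0.60000 × 60 = 36.000″
Longitude: 8.46920′ → 8′ and 0.46920 × 60 = 28.152″

65°07′36.0″ S, 63°08′28.2″ W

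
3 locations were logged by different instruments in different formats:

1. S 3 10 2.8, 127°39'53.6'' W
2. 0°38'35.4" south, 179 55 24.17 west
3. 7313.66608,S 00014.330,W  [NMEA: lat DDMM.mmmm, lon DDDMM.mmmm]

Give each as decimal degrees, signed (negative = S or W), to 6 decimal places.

Point 1:
  Lat: 10′ + 2.8″ = 10.04667′; 3 + 10.04667/60 = 3.1674444
  S ⇒ negate
  Longitude: 39′ + 53.6″ = 39.89333′; 127 + 39.89333/60 = 127.6648889
  W → negative
Point 2:
  Latitude: 0° + 38/60 + 35.4/3600 = 0 + 0.633333 + 0.009833 = 0.6431667
  hemisphere S, so the sign is −
  Lon: 179° + 55/60 + 24.17/3600 = 179 + 0.916667 + 0.006714 = 179.9233806
  W → negative
Point 3:
  Latitude: split at 2 digits → 73° and 13.66608′; 73 + 13.66608/60 = 73.2277680
  S → negative
  Lon: degrees = first 3 digits = 0, minutes = 14.33; 0 + 14.33/60 = 0.2388333
  W ⇒ negate

1. -3.167444, -127.664889
2. -0.643167, -179.923381
3. -73.227768, -0.238833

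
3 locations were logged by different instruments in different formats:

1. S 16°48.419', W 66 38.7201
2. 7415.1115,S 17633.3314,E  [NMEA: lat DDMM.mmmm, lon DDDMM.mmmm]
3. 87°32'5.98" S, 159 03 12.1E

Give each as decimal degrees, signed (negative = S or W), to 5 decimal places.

1. -16.80698, -66.64534
2. -74.25186, 176.55552
3. -87.53499, 159.05336

Point 1:
  φ: 48.419′ = 0.806983°; total 16.806983
  S ⇒ negate
  Longitude: 66 + 38.7201/60 = 66.645335
  hemisphere W, so the sign is −
Point 2:
  φ: degrees = first 2 digits = 74, minutes = 15.1115; 74 + 15.1115/60 = 74.251858
  S ⇒ negate
  λ: split at 3 digits → 176° and 33.3314′; 176 + 33.3314/60 = 176.555523
  E ⇒ keep positive
Point 3:
  Lat: 87° + 32/60 + 5.98/3600 = 87 + 0.533333 + 0.001661 = 87.534994
  S → negative
  Longitude: 159 + 3/60 + 12.1/3600 = 159.053361
  E ⇒ keep positive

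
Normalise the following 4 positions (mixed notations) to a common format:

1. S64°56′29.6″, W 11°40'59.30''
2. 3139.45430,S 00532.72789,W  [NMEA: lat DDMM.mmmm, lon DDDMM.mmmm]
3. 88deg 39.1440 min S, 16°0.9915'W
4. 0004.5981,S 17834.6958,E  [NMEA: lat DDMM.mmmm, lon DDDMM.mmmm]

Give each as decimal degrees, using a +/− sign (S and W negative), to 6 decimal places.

1. -64.941556, -11.683139
2. -31.657572, -5.545465
3. -88.652400, -16.016525
4. -0.076635, 178.578263

Point 1:
  Latitude: 56′ + 29.6″ = 56.49333′; 64 + 56.49333/60 = 64.9415556
  S → negative
  λ: 40′ + 59.3″ = 40.98833′; 11 + 40.98833/60 = 11.6831389
  hemisphere W, so the sign is −
Point 2:
  Latitude: degrees = first 2 digits = 31, minutes = 39.4543; 31 + 39.4543/60 = 31.6575717
  S → negative
  λ: degrees = first 3 digits = 5, minutes = 32.72789; 5 + 32.72789/60 = 5.5454648
  W → negative
Point 3:
  φ: 39.144′ = 0.652400°; total 88.6524000
  hemisphere S, so the sign is −
  Longitude: 0.9915′ = 0.016525°; total 16.0165250
  hemisphere W, so the sign is −
Point 4:
  Lat: degrees = first 2 digits = 0, minutes = 4.5981; 0 + 4.5981/60 = 0.0766350
  S ⇒ negate
  λ: degrees = first 3 digits = 178, minutes = 34.6958; 178 + 34.6958/60 = 178.5782633
  E ⇒ keep positive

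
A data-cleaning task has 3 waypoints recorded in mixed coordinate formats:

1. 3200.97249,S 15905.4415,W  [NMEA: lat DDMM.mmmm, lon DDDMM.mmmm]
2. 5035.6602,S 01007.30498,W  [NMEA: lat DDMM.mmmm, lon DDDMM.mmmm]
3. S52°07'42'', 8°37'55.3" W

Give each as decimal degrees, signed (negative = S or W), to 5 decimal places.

Point 1:
  Latitude: degrees = first 2 digits = 32, minutes = 0.97249; 32 + 0.97249/60 = 32.016208
  hemisphere S, so the sign is −
  Lon: split at 3 digits → 159° and 5.4415′; 159 + 5.4415/60 = 159.090692
  hemisphere W, so the sign is −
Point 2:
  Lat: split at 2 digits → 50° and 35.6602′; 50 + 35.6602/60 = 50.594337
  hemisphere S, so the sign is −
  Lon: split at 3 digits → 010° and 7.30498′; 10 + 7.30498/60 = 10.121750
  W ⇒ negate
Point 3:
  Lat: 52° + 7/60 + 42/3600 = 52 + 0.116667 + 0.011667 = 52.128333
  S ⇒ negate
  λ: 8 + 37/60 + 55.3/3600 = 8.632028
  W ⇒ negate

1. -32.01621, -159.09069
2. -50.59434, -10.12175
3. -52.12833, -8.63203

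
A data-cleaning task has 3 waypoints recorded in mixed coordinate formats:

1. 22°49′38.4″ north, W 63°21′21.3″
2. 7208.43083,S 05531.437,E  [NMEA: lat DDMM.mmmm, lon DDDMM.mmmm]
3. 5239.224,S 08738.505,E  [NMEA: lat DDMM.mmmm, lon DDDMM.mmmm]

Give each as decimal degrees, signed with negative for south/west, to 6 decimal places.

Point 1:
  Latitude: 49′ + 38.4″ = 49.64000′; 22 + 49.64000/60 = 22.8273333
  N ⇒ keep positive
  λ: 63 + 21/60 + 21.3/3600 = 63.3559167
  W ⇒ negate
Point 2:
  Lat: degrees = first 2 digits = 72, minutes = 8.43083; 72 + 8.43083/60 = 72.1405138
  S → negative
  Longitude: split at 3 digits → 055° and 31.437′; 55 + 31.437/60 = 55.5239500
  E ⇒ keep positive
Point 3:
  Latitude: degrees = first 2 digits = 52, minutes = 39.224; 52 + 39.224/60 = 52.6537333
  S ⇒ negate
  Longitude: degrees = first 3 digits = 87, minutes = 38.505; 87 + 38.505/60 = 87.6417500
  E ⇒ keep positive

1. 22.827333, -63.355917
2. -72.140514, 55.523950
3. -52.653733, 87.641750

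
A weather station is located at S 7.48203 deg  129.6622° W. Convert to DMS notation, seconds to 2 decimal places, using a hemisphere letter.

Lat: 0.482030° → 28.92180′; 0.92180 × 60 = 55.3080″
Lon: 0.662200 × 60 = 39.73200′ → 39′, remainder × 60 = 43.9200″

7°28′55.31″ S, 129°39′43.92″ W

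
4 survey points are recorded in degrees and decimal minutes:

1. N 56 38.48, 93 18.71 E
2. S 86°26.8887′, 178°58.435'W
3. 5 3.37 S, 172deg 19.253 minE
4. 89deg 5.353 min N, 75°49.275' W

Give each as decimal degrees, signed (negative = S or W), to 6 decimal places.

1. 56.641333, 93.311833
2. -86.448145, -178.973917
3. -5.056167, 172.320883
4. 89.089217, -75.821250

Point 1:
  Latitude: 38.48′ = 0.641333°; total 56.6413333
  N ⇒ keep positive
  Lon: 93 + 18.71/60 = 93.3118333
  E ⇒ keep positive
Point 2:
  Latitude: 86 + 26.8887/60 = 86.4481450
  S ⇒ negate
  Lon: 58.435′ = 0.973917°; total 178.9739167
  W ⇒ negate
Point 3:
  Lat: 3.37′ = 0.056167°; total 5.0561667
  S ⇒ negate
  Longitude: 172 + 19.253/60 = 172.3208833
  E ⇒ keep positive
Point 4:
  φ: 5.353′ = 0.089217°; total 89.0892167
  N → positive
  Longitude: 75 + 49.275/60 = 75.8212500
  W ⇒ negate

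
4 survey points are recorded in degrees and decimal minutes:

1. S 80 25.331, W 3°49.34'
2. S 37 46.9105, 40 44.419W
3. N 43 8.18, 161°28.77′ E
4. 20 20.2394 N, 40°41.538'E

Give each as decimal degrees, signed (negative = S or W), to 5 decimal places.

Point 1:
  Latitude: 80 + 25.331/60 = 80.422183
  hemisphere S, so the sign is −
  Longitude: 3 + 49.34/60 = 3.822333
  hemisphere W, so the sign is −
Point 2:
  φ: 46.9105′ = 0.781842°; total 37.781842
  S → negative
  Longitude: 40 + 44.419/60 = 40.740317
  hemisphere W, so the sign is −
Point 3:
  Latitude: 8.18′ = 0.136333°; total 43.136333
  N → positive
  Longitude: 161 + 28.77/60 = 161.479500
  E ⇒ keep positive
Point 4:
  Lat: 20.2394′ = 0.337323°; total 20.337323
  N → positive
  Lon: 40 + 41.538/60 = 40.692300
  E → positive

1. -80.42218, -3.82233
2. -37.78184, -40.74032
3. 43.13633, 161.47950
4. 20.33732, 40.69230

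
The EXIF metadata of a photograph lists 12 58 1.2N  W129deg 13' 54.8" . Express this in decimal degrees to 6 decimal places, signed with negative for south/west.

φ: 58′ + 1.2″ = 58.02000′; 12 + 58.02000/60 = 12.9670000
N ⇒ keep positive
Lon: 13′ + 54.8″ = 13.91333′; 129 + 13.91333/60 = 129.2318889
W → negative

12.967000, -129.231889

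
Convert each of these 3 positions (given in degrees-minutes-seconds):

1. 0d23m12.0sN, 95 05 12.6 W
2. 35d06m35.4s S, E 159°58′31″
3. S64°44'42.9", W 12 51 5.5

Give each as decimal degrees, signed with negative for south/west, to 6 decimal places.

1. 0.386667, -95.086833
2. -35.109833, 159.975278
3. -64.745250, -12.851528

Point 1:
  φ: 23′ + 12″ = 23.20000′; 0 + 23.20000/60 = 0.3866667
  N → positive
  Lon: 95° + 5/60 + 12.6/3600 = 95 + 0.083333 + 0.003500 = 95.0868333
  hemisphere W, so the sign is −
Point 2:
  φ: 6′ + 35.4″ = 6.59000′; 35 + 6.59000/60 = 35.1098333
  S → negative
  Longitude: 159° + 58/60 + 31/3600 = 159 + 0.966667 + 0.008611 = 159.9752778
  E ⇒ keep positive
Point 3:
  Latitude: 64° + 44/60 + 42.9/3600 = 64 + 0.733333 + 0.011917 = 64.7452500
  S ⇒ negate
  Lon: 51′ + 5.5″ = 51.09167′; 12 + 51.09167/60 = 12.8515278
  hemisphere W, so the sign is −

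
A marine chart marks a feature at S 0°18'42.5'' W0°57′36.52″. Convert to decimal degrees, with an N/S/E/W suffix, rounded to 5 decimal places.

0.31181° S, 0.96014° W

Latitude: 0 + 18/60 + 42.5/3600 = 0.311806
Longitude: 57′ + 36.52″ = 57.60867′; 0 + 57.60867/60 = 0.960144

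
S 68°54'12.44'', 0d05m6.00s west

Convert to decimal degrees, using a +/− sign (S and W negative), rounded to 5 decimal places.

Lat: 54′ + 12.44″ = 54.20733′; 68 + 54.20733/60 = 68.903456
hemisphere S, so the sign is −
Lon: 5′ + 6″ = 5.10000′; 0 + 5.10000/60 = 0.085000
W ⇒ negate

-68.90346, -0.08500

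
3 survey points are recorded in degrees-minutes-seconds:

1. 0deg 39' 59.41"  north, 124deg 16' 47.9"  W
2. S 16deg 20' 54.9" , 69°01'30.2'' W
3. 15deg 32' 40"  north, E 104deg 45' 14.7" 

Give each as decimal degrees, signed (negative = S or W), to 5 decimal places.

Point 1:
  Latitude: 0 + 39/60 + 59.41/3600 = 0.666503
  N ⇒ keep positive
  λ: 16′ + 47.9″ = 16.79833′; 124 + 16.79833/60 = 124.279972
  hemisphere W, so the sign is −
Point 2:
  φ: 16° + 20/60 + 54.9/3600 = 16 + 0.333333 + 0.015250 = 16.348583
  S ⇒ negate
  Lon: 1′ + 30.2″ = 1.50333′; 69 + 1.50333/60 = 69.025056
  W → negative
Point 3:
  φ: 15 + 32/60 + 40/3600 = 15.544444
  N → positive
  λ: 104° + 45/60 + 14.7/3600 = 104 + 0.750000 + 0.004083 = 104.754083
  E ⇒ keep positive

1. 0.66650, -124.27997
2. -16.34858, -69.02506
3. 15.54444, 104.75408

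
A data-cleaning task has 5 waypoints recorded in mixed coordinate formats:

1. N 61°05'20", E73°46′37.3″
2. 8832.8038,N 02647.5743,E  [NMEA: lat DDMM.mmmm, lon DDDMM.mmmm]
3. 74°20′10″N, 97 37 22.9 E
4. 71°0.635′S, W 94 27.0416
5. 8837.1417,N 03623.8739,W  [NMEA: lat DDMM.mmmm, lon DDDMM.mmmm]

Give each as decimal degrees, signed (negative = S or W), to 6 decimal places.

1. 61.088889, 73.777028
2. 88.546730, 26.792905
3. 74.336111, 97.623028
4. -71.010583, -94.450693
5. 88.619028, -36.397898

Point 1:
  Lat: 61° + 5/60 + 20/3600 = 61 + 0.083333 + 0.005556 = 61.0888889
  N ⇒ keep positive
  Lon: 73 + 46/60 + 37.3/3600 = 73.7770278
  E → positive
Point 2:
  Lat: split at 2 digits → 88° and 32.8038′; 88 + 32.8038/60 = 88.5467300
  N → positive
  Longitude: split at 3 digits → 026° and 47.5743′; 26 + 47.5743/60 = 26.7929050
  E → positive
Point 3:
  Latitude: 74° + 20/60 + 10/3600 = 74 + 0.333333 + 0.002778 = 74.3361111
  N ⇒ keep positive
  Lon: 97° + 37/60 + 22.9/3600 = 97 + 0.616667 + 0.006361 = 97.6230278
  E ⇒ keep positive
Point 4:
  φ: 71 + 0.635/60 = 71.0105833
  S ⇒ negate
  Longitude: 94 + 27.0416/60 = 94.4506933
  hemisphere W, so the sign is −
Point 5:
  Lat: degrees = first 2 digits = 88, minutes = 37.1417; 88 + 37.1417/60 = 88.6190283
  N ⇒ keep positive
  λ: degrees = first 3 digits = 36, minutes = 23.8739; 36 + 23.8739/60 = 36.3978983
  hemisphere W, so the sign is −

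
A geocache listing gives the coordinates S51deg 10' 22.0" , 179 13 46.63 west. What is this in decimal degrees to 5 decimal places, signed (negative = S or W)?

Latitude: 10′ + 22″ = 10.36667′; 51 + 10.36667/60 = 51.172778
S → negative
Longitude: 179° + 13/60 + 46.63/3600 = 179 + 0.216667 + 0.012953 = 179.229619
W → negative

-51.17278, -179.22962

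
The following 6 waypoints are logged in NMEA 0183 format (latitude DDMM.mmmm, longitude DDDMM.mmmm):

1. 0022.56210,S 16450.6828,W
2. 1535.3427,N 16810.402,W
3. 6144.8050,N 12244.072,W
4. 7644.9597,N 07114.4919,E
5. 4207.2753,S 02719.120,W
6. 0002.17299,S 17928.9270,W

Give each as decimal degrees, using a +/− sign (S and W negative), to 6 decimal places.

1. -0.376035, -164.844713
2. 15.589045, -168.173367
3. 61.746750, -122.734533
4. 76.749328, 71.241532
5. -42.121255, -27.318667
6. -0.036217, -179.482117

Point 1:
  φ: split at 2 digits → 00° and 22.5621′; 0 + 22.5621/60 = 0.3760350
  S → negative
  Lon: split at 3 digits → 164° and 50.6828′; 164 + 50.6828/60 = 164.8447133
  W ⇒ negate
Point 2:
  Latitude: split at 2 digits → 15° and 35.3427′; 15 + 35.3427/60 = 15.5890450
  N ⇒ keep positive
  λ: degrees = first 3 digits = 168, minutes = 10.402; 168 + 10.402/60 = 168.1733667
  hemisphere W, so the sign is −
Point 3:
  Latitude: degrees = first 2 digits = 61, minutes = 44.805; 61 + 44.805/60 = 61.7467500
  N → positive
  Longitude: split at 3 digits → 122° and 44.072′; 122 + 44.072/60 = 122.7345333
  W → negative
Point 4:
  Latitude: split at 2 digits → 76° and 44.9597′; 76 + 44.9597/60 = 76.7493283
  N → positive
  λ: split at 3 digits → 071° and 14.4919′; 71 + 14.4919/60 = 71.2415317
  E ⇒ keep positive
Point 5:
  Latitude: split at 2 digits → 42° and 7.2753′; 42 + 7.2753/60 = 42.1212550
  S → negative
  λ: split at 3 digits → 027° and 19.12′; 27 + 19.12/60 = 27.3186667
  W ⇒ negate
Point 6:
  Latitude: split at 2 digits → 00° and 2.17299′; 0 + 2.17299/60 = 0.0362165
  hemisphere S, so the sign is −
  Lon: split at 3 digits → 179° and 28.927′; 179 + 28.927/60 = 179.4821167
  W → negative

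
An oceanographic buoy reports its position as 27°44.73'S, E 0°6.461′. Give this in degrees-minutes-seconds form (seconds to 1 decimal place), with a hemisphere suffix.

Latitude: fractional minutes 0.73000 × 60 = 43.800″
λ: 6.46100′ → 6′ and 0.46100 × 60 = 27.660″

27°44′43.8″ S, 0°06′27.7″ E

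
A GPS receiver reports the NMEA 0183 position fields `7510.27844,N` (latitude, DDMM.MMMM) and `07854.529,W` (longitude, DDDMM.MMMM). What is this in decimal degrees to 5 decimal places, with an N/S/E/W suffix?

75.17131° N, 78.90882° W

Latitude: split at 2 digits → 75° and 10.27844′; 75 + 10.27844/60 = 75.171307
Longitude: split at 3 digits → 078° and 54.529′; 78 + 54.529/60 = 78.908817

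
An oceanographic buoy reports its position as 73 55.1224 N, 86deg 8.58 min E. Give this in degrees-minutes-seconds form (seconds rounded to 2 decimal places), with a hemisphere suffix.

Lat: fractional minutes 0.12240 × 60 = 7.3440″
Longitude: fractional minutes 0.58000 × 60 = 34.8000″

73°55′7.34″ N, 86°08′34.80″ E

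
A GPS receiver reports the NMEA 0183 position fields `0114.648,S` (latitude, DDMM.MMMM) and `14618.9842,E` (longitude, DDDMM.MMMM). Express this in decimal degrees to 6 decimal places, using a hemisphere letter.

1.244133° S, 146.316403° E

φ: split at 2 digits → 01° and 14.648′; 1 + 14.648/60 = 1.2441333
Longitude: split at 3 digits → 146° and 18.9842′; 146 + 18.9842/60 = 146.3164033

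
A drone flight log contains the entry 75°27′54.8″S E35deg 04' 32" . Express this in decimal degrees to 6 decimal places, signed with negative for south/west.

-75.465222, 35.075556

Latitude: 75° + 27/60 + 54.8/3600 = 75 + 0.450000 + 0.015222 = 75.4652222
S → negative
Longitude: 35° + 4/60 + 32/3600 = 35 + 0.066667 + 0.008889 = 35.0755556
E ⇒ keep positive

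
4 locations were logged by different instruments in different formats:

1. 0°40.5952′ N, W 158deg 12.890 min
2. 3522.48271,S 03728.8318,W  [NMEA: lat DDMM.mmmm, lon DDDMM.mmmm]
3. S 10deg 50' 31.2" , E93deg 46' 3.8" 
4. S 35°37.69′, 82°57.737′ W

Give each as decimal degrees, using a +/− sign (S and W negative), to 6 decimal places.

1. 0.676587, -158.214833
2. -35.374712, -37.480530
3. -10.842000, 93.767722
4. -35.628167, -82.962283

Point 1:
  Latitude: 40.5952′ = 0.676587°; total 0.6765867
  N ⇒ keep positive
  Lon: 158 + 12.89/60 = 158.2148333
  W ⇒ negate
Point 2:
  Lat: split at 2 digits → 35° and 22.48271′; 35 + 22.48271/60 = 35.3747118
  S → negative
  Longitude: split at 3 digits → 037° and 28.8318′; 37 + 28.8318/60 = 37.4805300
  W ⇒ negate
Point 3:
  Latitude: 50′ + 31.2″ = 50.52000′; 10 + 50.52000/60 = 10.8420000
  S → negative
  Longitude: 93 + 46/60 + 3.8/3600 = 93.7677222
  E → positive
Point 4:
  φ: 37.69′ = 0.628167°; total 35.6281667
  hemisphere S, so the sign is −
  Longitude: 57.737′ = 0.962283°; total 82.9622833
  W ⇒ negate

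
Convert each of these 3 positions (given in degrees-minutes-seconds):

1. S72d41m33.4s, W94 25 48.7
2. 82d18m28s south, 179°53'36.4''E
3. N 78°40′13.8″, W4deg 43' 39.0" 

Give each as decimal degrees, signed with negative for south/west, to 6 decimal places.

1. -72.692611, -94.430194
2. -82.307778, 179.893444
3. 78.670500, -4.727500

Point 1:
  Latitude: 41′ + 33.4″ = 41.55667′; 72 + 41.55667/60 = 72.6926111
  S → negative
  λ: 94 + 25/60 + 48.7/3600 = 94.4301944
  W ⇒ negate
Point 2:
  Lat: 82 + 18/60 + 28/3600 = 82.3077778
  S → negative
  Longitude: 53′ + 36.4″ = 53.60667′; 179 + 53.60667/60 = 179.8934444
  E → positive
Point 3:
  Latitude: 78 + 40/60 + 13.8/3600 = 78.6705000
  N ⇒ keep positive
  Longitude: 4 + 43/60 + 39/3600 = 4.7275000
  W ⇒ negate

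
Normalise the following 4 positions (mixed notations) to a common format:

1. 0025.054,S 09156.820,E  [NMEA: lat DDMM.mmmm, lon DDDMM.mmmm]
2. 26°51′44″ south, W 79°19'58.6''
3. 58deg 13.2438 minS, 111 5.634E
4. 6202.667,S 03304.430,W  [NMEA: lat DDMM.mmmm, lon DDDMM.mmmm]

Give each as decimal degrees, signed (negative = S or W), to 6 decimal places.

Point 1:
  Latitude: degrees = first 2 digits = 0, minutes = 25.054; 0 + 25.054/60 = 0.4175667
  hemisphere S, so the sign is −
  λ: split at 3 digits → 091° and 56.82′; 91 + 56.82/60 = 91.9470000
  E ⇒ keep positive
Point 2:
  Latitude: 26° + 51/60 + 44/3600 = 26 + 0.850000 + 0.012222 = 26.8622222
  S ⇒ negate
  Longitude: 79° + 19/60 + 58.6/3600 = 79 + 0.316667 + 0.016278 = 79.3329444
  W → negative
Point 3:
  Latitude: 58 + 13.2438/60 = 58.2207300
  S ⇒ negate
  Longitude: 111 + 5.634/60 = 111.0939000
  E → positive
Point 4:
  Lat: degrees = first 2 digits = 62, minutes = 2.667; 62 + 2.667/60 = 62.0444500
  S → negative
  Lon: degrees = first 3 digits = 33, minutes = 4.43; 33 + 4.43/60 = 33.0738333
  hemisphere W, so the sign is −

1. -0.417567, 91.947000
2. -26.862222, -79.332944
3. -58.220730, 111.093900
4. -62.044450, -33.073833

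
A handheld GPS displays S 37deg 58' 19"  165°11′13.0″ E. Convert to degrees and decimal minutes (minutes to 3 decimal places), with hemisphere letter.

φ: seconds/60 = 0.31667; minutes = 58 + 0.31667 = 58.31667
Longitude: seconds/60 = 0.21667; minutes = 11 + 0.21667 = 11.21667

37° 58.317′ S, 165° 11.217′ E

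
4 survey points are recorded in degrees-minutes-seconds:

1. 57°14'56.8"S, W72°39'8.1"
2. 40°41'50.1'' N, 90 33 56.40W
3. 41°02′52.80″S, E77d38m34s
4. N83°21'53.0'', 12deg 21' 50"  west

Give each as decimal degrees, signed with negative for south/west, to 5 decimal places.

1. -57.24911, -72.65225
2. 40.69725, -90.56567
3. -41.04800, 77.64278
4. 83.36472, -12.36389

Point 1:
  Latitude: 14′ + 56.8″ = 14.94667′; 57 + 14.94667/60 = 57.249111
  S → negative
  Lon: 72 + 39/60 + 8.1/3600 = 72.652250
  hemisphere W, so the sign is −
Point 2:
  Lat: 40° + 41/60 + 50.1/3600 = 40 + 0.683333 + 0.013917 = 40.697250
  N → positive
  Lon: 90° + 33/60 + 56.4/3600 = 90 + 0.550000 + 0.015667 = 90.565667
  hemisphere W, so the sign is −
Point 3:
  φ: 41 + 2/60 + 52.8/3600 = 41.048000
  S → negative
  λ: 77 + 38/60 + 34/3600 = 77.642778
  E → positive
Point 4:
  Latitude: 21′ + 53″ = 21.88333′; 83 + 21.88333/60 = 83.364722
  N → positive
  Longitude: 12° + 21/60 + 50/3600 = 12 + 0.350000 + 0.013889 = 12.363889
  W → negative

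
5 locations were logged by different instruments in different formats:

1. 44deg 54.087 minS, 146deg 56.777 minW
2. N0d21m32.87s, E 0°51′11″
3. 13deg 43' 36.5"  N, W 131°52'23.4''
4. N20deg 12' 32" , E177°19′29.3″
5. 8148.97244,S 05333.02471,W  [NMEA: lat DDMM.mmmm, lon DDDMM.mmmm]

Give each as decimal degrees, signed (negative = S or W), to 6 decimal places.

Point 1:
  φ: 54.087′ = 0.901450°; total 44.9014500
  S ⇒ negate
  Lon: 146 + 56.777/60 = 146.9462833
  hemisphere W, so the sign is −
Point 2:
  φ: 21′ + 32.87″ = 21.54783′; 0 + 21.54783/60 = 0.3591306
  N → positive
  λ: 0° + 51/60 + 11/3600 = 0 + 0.850000 + 0.003056 = 0.8530556
  E → positive
Point 3:
  φ: 43′ + 36.5″ = 43.60833′; 13 + 43.60833/60 = 13.7268056
  N → positive
  Lon: 131 + 52/60 + 23.4/3600 = 131.8731667
  W ⇒ negate
Point 4:
  φ: 20° + 12/60 + 32/3600 = 20 + 0.200000 + 0.008889 = 20.2088889
  N → positive
  Longitude: 19′ + 29.3″ = 19.48833′; 177 + 19.48833/60 = 177.3248056
  E ⇒ keep positive
Point 5:
  Lat: degrees = first 2 digits = 81, minutes = 48.97244; 81 + 48.97244/60 = 81.8162073
  S → negative
  Lon: split at 3 digits → 053° and 33.02471′; 53 + 33.02471/60 = 53.5504118
  W ⇒ negate

1. -44.901450, -146.946283
2. 0.359131, 0.853056
3. 13.726806, -131.873167
4. 20.208889, 177.324806
5. -81.816207, -53.550412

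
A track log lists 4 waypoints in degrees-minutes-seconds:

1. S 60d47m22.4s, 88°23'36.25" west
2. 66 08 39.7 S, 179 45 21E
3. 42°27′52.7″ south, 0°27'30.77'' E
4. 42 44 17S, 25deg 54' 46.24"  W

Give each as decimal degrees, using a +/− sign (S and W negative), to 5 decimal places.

1. -60.78956, -88.39340
2. -66.14436, 179.75583
3. -42.46464, 0.45855
4. -42.73806, -25.91284

Point 1:
  φ: 60 + 47/60 + 22.4/3600 = 60.789556
  S ⇒ negate
  λ: 88 + 23/60 + 36.25/3600 = 88.393403
  W → negative
Point 2:
  φ: 66° + 8/60 + 39.7/3600 = 66 + 0.133333 + 0.011028 = 66.144361
  S ⇒ negate
  Lon: 179° + 45/60 + 21/3600 = 179 + 0.750000 + 0.005833 = 179.755833
  E → positive
Point 3:
  φ: 27′ + 52.7″ = 27.87833′; 42 + 27.87833/60 = 42.464639
  hemisphere S, so the sign is −
  Longitude: 27′ + 30.77″ = 27.51283′; 0 + 27.51283/60 = 0.458547
  E ⇒ keep positive
Point 4:
  Latitude: 42° + 44/60 + 17/3600 = 42 + 0.733333 + 0.004722 = 42.738056
  hemisphere S, so the sign is −
  Longitude: 25 + 54/60 + 46.24/3600 = 25.912844
  hemisphere W, so the sign is −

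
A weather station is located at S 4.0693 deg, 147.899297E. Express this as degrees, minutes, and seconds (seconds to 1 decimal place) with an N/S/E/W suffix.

4°04′9.5″ S, 147°53′57.5″ E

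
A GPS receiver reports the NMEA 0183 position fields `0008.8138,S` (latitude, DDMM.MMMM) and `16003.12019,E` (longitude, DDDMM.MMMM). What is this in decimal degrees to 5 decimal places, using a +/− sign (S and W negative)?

Lat: split at 2 digits → 00° and 8.8138′; 0 + 8.8138/60 = 0.146897
S ⇒ negate
Longitude: degrees = first 3 digits = 160, minutes = 3.12019; 160 + 3.12019/60 = 160.052003
E → positive

-0.14690, 160.05200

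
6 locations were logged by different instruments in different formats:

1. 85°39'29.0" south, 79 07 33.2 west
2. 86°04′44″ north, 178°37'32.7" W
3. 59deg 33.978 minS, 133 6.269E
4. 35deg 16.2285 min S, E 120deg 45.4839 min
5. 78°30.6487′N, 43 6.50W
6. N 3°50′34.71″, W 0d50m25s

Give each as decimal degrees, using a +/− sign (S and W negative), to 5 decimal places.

1. -85.65806, -79.12589
2. 86.07889, -178.62575
3. -59.56630, 133.10448
4. -35.27048, 120.75807
5. 78.51081, -43.10833
6. 3.84298, -0.84028

Point 1:
  Latitude: 85 + 39/60 + 29/3600 = 85.658056
  S ⇒ negate
  Lon: 79° + 7/60 + 33.2/3600 = 79 + 0.116667 + 0.009222 = 79.125889
  W → negative
Point 2:
  φ: 86 + 4/60 + 44/3600 = 86.078889
  N ⇒ keep positive
  Longitude: 178° + 37/60 + 32.7/3600 = 178 + 0.616667 + 0.009083 = 178.625750
  W → negative
Point 3:
  Lat: 59 + 33.978/60 = 59.566300
  S ⇒ negate
  Lon: 133 + 6.269/60 = 133.104483
  E ⇒ keep positive
Point 4:
  φ: 35 + 16.2285/60 = 35.270475
  S → negative
  Longitude: 45.4839′ = 0.758065°; total 120.758065
  E ⇒ keep positive
Point 5:
  Latitude: 78 + 30.6487/60 = 78.510812
  N → positive
  λ: 6.5′ = 0.108333°; total 43.108333
  W → negative
Point 6:
  Latitude: 3° + 50/60 + 34.71/3600 = 3 + 0.833333 + 0.009642 = 3.842975
  N ⇒ keep positive
  Longitude: 50′ + 25″ = 50.41667′; 0 + 50.41667/60 = 0.840278
  W → negative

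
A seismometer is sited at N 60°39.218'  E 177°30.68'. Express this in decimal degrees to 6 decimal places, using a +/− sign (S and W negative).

Lat: 60 + 39.218/60 = 60.6536333
N ⇒ keep positive
Longitude: 30.68′ = 0.511333°; total 177.5113333
E ⇒ keep positive

60.653633, 177.511333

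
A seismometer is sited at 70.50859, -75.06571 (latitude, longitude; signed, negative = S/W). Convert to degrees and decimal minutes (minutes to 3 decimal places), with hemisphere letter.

Latitude: fractional part 0.508590 → 30.51540 minutes
Longitude is negative → W; |value| = 75.065710
Lon: fractional part 0.065710 → 3.94260 minutes

70° 30.515′ N, 75° 3.943′ W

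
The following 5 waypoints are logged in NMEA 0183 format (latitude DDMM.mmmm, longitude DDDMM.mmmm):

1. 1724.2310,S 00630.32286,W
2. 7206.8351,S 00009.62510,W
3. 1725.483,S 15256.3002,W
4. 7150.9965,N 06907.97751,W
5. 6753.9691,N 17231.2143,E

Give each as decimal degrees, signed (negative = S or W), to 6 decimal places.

1. -17.403850, -6.505381
2. -72.113918, -0.160418
3. -17.424717, -152.938337
4. 71.849942, -69.132959
5. 67.899485, 172.520238

Point 1:
  Lat: split at 2 digits → 17° and 24.231′; 17 + 24.231/60 = 17.4038500
  S → negative
  Lon: degrees = first 3 digits = 6, minutes = 30.32286; 6 + 30.32286/60 = 6.5053810
  W ⇒ negate
Point 2:
  Lat: split at 2 digits → 72° and 6.8351′; 72 + 6.8351/60 = 72.1139183
  S → negative
  λ: split at 3 digits → 000° and 9.6251′; 0 + 9.6251/60 = 0.1604183
  W → negative
Point 3:
  Lat: degrees = first 2 digits = 17, minutes = 25.483; 17 + 25.483/60 = 17.4247167
  S → negative
  λ: degrees = first 3 digits = 152, minutes = 56.3002; 152 + 56.3002/60 = 152.9383367
  W → negative
Point 4:
  Lat: split at 2 digits → 71° and 50.9965′; 71 + 50.9965/60 = 71.8499417
  N ⇒ keep positive
  Longitude: degrees = first 3 digits = 69, minutes = 7.97751; 69 + 7.97751/60 = 69.1329585
  W → negative
Point 5:
  Latitude: split at 2 digits → 67° and 53.9691′; 67 + 53.9691/60 = 67.8994850
  N → positive
  λ: degrees = first 3 digits = 172, minutes = 31.2143; 172 + 31.2143/60 = 172.5202383
  E → positive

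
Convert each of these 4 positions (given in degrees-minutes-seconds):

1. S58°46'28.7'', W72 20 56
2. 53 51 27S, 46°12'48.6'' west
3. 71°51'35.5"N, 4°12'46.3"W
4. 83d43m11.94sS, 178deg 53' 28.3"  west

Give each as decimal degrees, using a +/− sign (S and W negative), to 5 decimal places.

1. -58.77464, -72.34889
2. -53.85750, -46.21350
3. 71.85986, -4.21286
4. -83.71998, -178.89119

Point 1:
  φ: 58° + 46/60 + 28.7/3600 = 58 + 0.766667 + 0.007972 = 58.774639
  S ⇒ negate
  λ: 20′ + 56″ = 20.93333′; 72 + 20.93333/60 = 72.348889
  hemisphere W, so the sign is −
Point 2:
  Latitude: 51′ + 27″ = 51.45000′; 53 + 51.45000/60 = 53.857500
  S → negative
  Lon: 46° + 12/60 + 48.6/3600 = 46 + 0.200000 + 0.013500 = 46.213500
  W ⇒ negate
Point 3:
  Latitude: 71 + 51/60 + 35.5/3600 = 71.859861
  N ⇒ keep positive
  Longitude: 4° + 12/60 + 46.3/3600 = 4 + 0.200000 + 0.012861 = 4.212861
  W → negative
Point 4:
  Lat: 83 + 43/60 + 11.94/3600 = 83.719983
  hemisphere S, so the sign is −
  Longitude: 53′ + 28.3″ = 53.47167′; 178 + 53.47167/60 = 178.891194
  W ⇒ negate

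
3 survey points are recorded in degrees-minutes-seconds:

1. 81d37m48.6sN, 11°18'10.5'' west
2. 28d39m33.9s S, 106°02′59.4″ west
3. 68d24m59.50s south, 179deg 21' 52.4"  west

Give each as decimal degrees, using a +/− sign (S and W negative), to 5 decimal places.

Point 1:
  Latitude: 81° + 37/60 + 48.6/3600 = 81 + 0.616667 + 0.013500 = 81.630167
  N ⇒ keep positive
  λ: 11° + 18/60 + 10.5/3600 = 11 + 0.300000 + 0.002917 = 11.302917
  hemisphere W, so the sign is −
Point 2:
  φ: 28° + 39/60 + 33.9/3600 = 28 + 0.650000 + 0.009417 = 28.659417
  hemisphere S, so the sign is −
  Lon: 2′ + 59.4″ = 2.99000′; 106 + 2.99000/60 = 106.049833
  W → negative
Point 3:
  φ: 68 + 24/60 + 59.5/3600 = 68.416528
  S ⇒ negate
  λ: 179 + 21/60 + 52.4/3600 = 179.364556
  W → negative

1. 81.63017, -11.30292
2. -28.65942, -106.04983
3. -68.41653, -179.36456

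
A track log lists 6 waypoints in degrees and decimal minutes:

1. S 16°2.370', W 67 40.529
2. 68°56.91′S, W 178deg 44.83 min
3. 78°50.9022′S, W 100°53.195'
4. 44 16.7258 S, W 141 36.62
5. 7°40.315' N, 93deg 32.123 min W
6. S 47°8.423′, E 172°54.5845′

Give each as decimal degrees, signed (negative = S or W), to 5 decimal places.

1. -16.03950, -67.67548
2. -68.94850, -178.74717
3. -78.84837, -100.88658
4. -44.27876, -141.61033
5. 7.67192, -93.53538
6. -47.14038, 172.90974

Point 1:
  Lat: 16 + 2.37/60 = 16.039500
  S → negative
  Lon: 40.529′ = 0.675483°; total 67.675483
  hemisphere W, so the sign is −
Point 2:
  φ: 56.91′ = 0.948500°; total 68.948500
  hemisphere S, so the sign is −
  λ: 178 + 44.83/60 = 178.747167
  hemisphere W, so the sign is −
Point 3:
  φ: 78 + 50.9022/60 = 78.848370
  S → negative
  Longitude: 53.195′ = 0.886583°; total 100.886583
  W ⇒ negate
Point 4:
  Lat: 44 + 16.7258/60 = 44.278763
  hemisphere S, so the sign is −
  λ: 36.62′ = 0.610333°; total 141.610333
  W → negative
Point 5:
  Latitude: 7 + 40.315/60 = 7.671917
  N ⇒ keep positive
  Lon: 93 + 32.123/60 = 93.535383
  W ⇒ negate
Point 6:
  Latitude: 8.423′ = 0.140383°; total 47.140383
  S ⇒ negate
  λ: 172 + 54.5845/60 = 172.909742
  E → positive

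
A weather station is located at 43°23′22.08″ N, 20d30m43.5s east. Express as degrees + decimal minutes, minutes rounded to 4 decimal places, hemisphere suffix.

Lat: 23 + 22.08/60 = 23.368000′
Lon: 30 + 43.5/60 = 30.725000′

43° 23.3680′ N, 20° 30.7250′ E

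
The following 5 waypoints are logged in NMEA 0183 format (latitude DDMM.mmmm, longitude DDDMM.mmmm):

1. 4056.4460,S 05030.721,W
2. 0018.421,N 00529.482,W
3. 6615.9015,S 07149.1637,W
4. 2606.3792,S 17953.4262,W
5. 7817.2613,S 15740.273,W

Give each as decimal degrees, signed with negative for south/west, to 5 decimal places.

Point 1:
  Lat: degrees = first 2 digits = 40, minutes = 56.446; 40 + 56.446/60 = 40.940767
  S ⇒ negate
  λ: degrees = first 3 digits = 50, minutes = 30.721; 50 + 30.721/60 = 50.512017
  W ⇒ negate
Point 2:
  Latitude: degrees = first 2 digits = 0, minutes = 18.421; 0 + 18.421/60 = 0.307017
  N → positive
  Lon: degrees = first 3 digits = 5, minutes = 29.482; 5 + 29.482/60 = 5.491367
  W → negative
Point 3:
  φ: split at 2 digits → 66° and 15.9015′; 66 + 15.9015/60 = 66.265025
  S → negative
  λ: split at 3 digits → 071° and 49.1637′; 71 + 49.1637/60 = 71.819395
  W → negative
Point 4:
  φ: degrees = first 2 digits = 26, minutes = 6.3792; 26 + 6.3792/60 = 26.106320
  S ⇒ negate
  Longitude: degrees = first 3 digits = 179, minutes = 53.4262; 179 + 53.4262/60 = 179.890437
  W ⇒ negate
Point 5:
  Lat: split at 2 digits → 78° and 17.2613′; 78 + 17.2613/60 = 78.287688
  S ⇒ negate
  Lon: split at 3 digits → 157° and 40.273′; 157 + 40.273/60 = 157.671217
  hemisphere W, so the sign is −

1. -40.94077, -50.51202
2. 0.30702, -5.49137
3. -66.26503, -71.81940
4. -26.10632, -179.89044
5. -78.28769, -157.67122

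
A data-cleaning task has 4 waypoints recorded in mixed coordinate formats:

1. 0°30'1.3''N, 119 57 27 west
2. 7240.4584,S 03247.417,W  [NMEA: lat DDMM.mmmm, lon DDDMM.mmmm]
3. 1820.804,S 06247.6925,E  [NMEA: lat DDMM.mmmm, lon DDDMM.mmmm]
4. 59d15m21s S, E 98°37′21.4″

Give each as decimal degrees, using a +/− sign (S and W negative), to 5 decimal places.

Point 1:
  Latitude: 30′ + 1.3″ = 30.02167′; 0 + 30.02167/60 = 0.500361
  N → positive
  Longitude: 119 + 57/60 + 27/3600 = 119.957500
  W ⇒ negate
Point 2:
  φ: split at 2 digits → 72° and 40.4584′; 72 + 40.4584/60 = 72.674307
  hemisphere S, so the sign is −
  Lon: degrees = first 3 digits = 32, minutes = 47.417; 32 + 47.417/60 = 32.790283
  W → negative
Point 3:
  Latitude: split at 2 digits → 18° and 20.804′; 18 + 20.804/60 = 18.346733
  S ⇒ negate
  λ: split at 3 digits → 062° and 47.6925′; 62 + 47.6925/60 = 62.794875
  E → positive
Point 4:
  Latitude: 59 + 15/60 + 21/3600 = 59.255833
  hemisphere S, so the sign is −
  Longitude: 98° + 37/60 + 21.4/3600 = 98 + 0.616667 + 0.005944 = 98.622611
  E → positive

1. 0.50036, -119.95750
2. -72.67431, -32.79028
3. -18.34673, 62.79488
4. -59.25583, 98.62261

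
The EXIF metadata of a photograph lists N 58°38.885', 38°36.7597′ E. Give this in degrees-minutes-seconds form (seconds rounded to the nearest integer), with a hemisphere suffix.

Latitude: fractional minutes 0.88500 × 60 = 53.10″
Longitude: 36.75970′ → 36′ and 0.75970 × 60 = 45.58″

58°38′53″ N, 38°36′46″ E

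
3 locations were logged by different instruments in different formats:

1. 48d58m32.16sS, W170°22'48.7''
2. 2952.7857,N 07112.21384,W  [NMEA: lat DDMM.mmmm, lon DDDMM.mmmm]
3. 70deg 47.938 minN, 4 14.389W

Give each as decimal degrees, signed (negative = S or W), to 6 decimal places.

Point 1:
  Lat: 48° + 58/60 + 32.16/3600 = 48 + 0.966667 + 0.008933 = 48.9756000
  S → negative
  λ: 22′ + 48.7″ = 22.81167′; 170 + 22.81167/60 = 170.3801944
  W ⇒ negate
Point 2:
  φ: split at 2 digits → 29° and 52.7857′; 29 + 52.7857/60 = 29.8797617
  N → positive
  Lon: degrees = first 3 digits = 71, minutes = 12.21384; 71 + 12.21384/60 = 71.2035640
  W → negative
Point 3:
  Latitude: 47.938′ = 0.798967°; total 70.7989667
  N ⇒ keep positive
  Longitude: 4 + 14.389/60 = 4.2398167
  hemisphere W, so the sign is −

1. -48.975600, -170.380194
2. 29.879762, -71.203564
3. 70.798967, -4.239817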